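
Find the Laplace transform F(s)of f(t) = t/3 1/(3*s^2)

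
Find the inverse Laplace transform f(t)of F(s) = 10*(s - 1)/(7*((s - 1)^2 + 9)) 10*exp(t)*cos(3*t)/7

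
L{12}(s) 12/s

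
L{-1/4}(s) -1/(4*s)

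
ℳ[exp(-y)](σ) gamma(σ)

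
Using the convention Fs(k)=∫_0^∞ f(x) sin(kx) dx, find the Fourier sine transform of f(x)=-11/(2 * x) -11 * pi/4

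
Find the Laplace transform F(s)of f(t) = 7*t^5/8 105/s^6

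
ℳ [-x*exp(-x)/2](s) -gamma(s+1)/2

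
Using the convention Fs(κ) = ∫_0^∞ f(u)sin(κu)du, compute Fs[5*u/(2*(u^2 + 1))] 5*pi*exp(-κ)/4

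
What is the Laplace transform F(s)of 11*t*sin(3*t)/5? 66*s/(5*(s^2 + 9)^2)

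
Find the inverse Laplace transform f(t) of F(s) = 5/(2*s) 5/2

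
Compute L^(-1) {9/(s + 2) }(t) 9*exp(-2*t) 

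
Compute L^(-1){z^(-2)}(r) r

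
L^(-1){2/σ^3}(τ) τ^2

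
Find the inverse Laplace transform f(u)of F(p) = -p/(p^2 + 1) -cos(u)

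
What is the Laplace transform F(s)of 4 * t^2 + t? s^(-2) + 8/s^3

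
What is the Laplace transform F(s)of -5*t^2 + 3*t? 3/s^2 - 10/s^3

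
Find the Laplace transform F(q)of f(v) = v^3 6/q^4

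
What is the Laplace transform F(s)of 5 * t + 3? 3/s + 5/s^2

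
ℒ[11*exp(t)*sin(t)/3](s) 11/(3*((s - 1)^2 + 1))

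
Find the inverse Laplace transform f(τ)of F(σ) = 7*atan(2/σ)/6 7*sin(2*τ)/(6*τ)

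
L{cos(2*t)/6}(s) s/(6*(s^2 + 4))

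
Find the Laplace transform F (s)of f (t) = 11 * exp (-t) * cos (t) 11 * (s + 1)/ ( (s + 1)^2 + 1)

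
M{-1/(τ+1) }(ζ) -pi * csc(pi * ζ) 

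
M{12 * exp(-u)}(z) 12 * gamma(z)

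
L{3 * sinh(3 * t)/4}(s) 9/(4 * (s^2-9))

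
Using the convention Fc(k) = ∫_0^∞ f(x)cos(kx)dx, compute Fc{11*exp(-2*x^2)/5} 11*sqrt(2)*sqrt(pi)*exp(-k^2/8)/20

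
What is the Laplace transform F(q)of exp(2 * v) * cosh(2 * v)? (q - 2)/(q * (q - 4))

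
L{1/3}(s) 1/(3 * s) 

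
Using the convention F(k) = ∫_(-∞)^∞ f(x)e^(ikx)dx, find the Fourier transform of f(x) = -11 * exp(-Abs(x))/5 -22/(5 * k^2 + 5)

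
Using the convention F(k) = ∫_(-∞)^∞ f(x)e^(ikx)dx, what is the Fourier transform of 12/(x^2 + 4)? 6 * pi * exp(-2 * Abs(k))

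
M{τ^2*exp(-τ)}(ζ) gamma(ζ + 2)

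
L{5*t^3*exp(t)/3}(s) 10/(s - 1)^4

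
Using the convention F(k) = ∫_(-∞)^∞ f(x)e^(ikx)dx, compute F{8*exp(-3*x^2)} 8*sqrt(3)*sqrt(pi)*exp(-k^2/12)/3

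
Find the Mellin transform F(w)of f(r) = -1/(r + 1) -pi * csc(pi * w)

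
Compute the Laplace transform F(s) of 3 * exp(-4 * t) 3/(s + 4) 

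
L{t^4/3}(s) 8/s^5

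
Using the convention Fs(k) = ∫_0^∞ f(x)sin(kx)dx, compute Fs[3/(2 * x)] 3 * pi/4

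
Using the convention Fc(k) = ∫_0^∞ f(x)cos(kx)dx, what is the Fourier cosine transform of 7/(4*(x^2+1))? 7*pi*exp(-k)/8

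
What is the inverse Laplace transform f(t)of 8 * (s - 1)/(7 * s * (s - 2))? 8 * exp(t) * cosh(t)/7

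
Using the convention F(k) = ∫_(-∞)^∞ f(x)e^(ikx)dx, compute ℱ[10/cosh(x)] 10*pi/cosh(pi*k/2)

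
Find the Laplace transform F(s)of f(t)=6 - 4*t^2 6/s - 8/s^3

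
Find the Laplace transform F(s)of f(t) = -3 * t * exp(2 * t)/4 -3/(4 * (s - 2)^2)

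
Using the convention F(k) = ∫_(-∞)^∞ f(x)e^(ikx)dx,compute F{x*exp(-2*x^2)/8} sqrt(2)*I*sqrt(pi)*k*exp(-k^2/8)/64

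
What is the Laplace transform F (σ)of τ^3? 6/σ^4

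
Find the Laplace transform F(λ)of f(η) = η λ^(-2)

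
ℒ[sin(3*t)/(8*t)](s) atan(3/s)/8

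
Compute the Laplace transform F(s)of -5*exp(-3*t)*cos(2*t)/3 5*(-s - 3)/(3*((s + 3)^2 + 4))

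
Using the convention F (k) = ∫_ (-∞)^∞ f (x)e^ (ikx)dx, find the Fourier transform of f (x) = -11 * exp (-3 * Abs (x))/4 -33/ (2 * k^2+18)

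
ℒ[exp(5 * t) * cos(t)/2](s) (s - 5)/(2 * ((s - 5)^2+1))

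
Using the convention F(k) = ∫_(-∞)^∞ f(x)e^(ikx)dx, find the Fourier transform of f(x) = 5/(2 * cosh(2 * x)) 5 * pi/(4 * cosh(pi * k/4))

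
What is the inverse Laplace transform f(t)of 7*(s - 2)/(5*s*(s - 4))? 7*exp(2*t)*cosh(2*t)/5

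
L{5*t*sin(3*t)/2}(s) 15*s/(s^2+9)^2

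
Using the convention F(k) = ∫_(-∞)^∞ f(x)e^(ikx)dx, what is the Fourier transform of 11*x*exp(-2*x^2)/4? 11*sqrt(2)*I*sqrt(pi)*k*exp(-k^2/8)/32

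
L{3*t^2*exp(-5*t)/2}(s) 3/(s + 5)^3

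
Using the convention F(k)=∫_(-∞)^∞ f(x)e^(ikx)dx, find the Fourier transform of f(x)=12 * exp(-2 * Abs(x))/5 48/(5 * (k^2 + 4))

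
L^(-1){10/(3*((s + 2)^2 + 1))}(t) 10*exp(-2*t)*sin(t)/3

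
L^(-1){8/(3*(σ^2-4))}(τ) 4*sinh(2*τ)/3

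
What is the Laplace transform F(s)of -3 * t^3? -18/s^4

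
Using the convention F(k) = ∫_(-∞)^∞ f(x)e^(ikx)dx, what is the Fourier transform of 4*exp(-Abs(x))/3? 8/(3*(k^2 + 1))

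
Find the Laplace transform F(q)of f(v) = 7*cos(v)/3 7*q/(3*(q^2 + 1))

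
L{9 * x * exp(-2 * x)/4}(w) 9/(4 * (w + 2)^2)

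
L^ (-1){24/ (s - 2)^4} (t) 4*t^3*exp (2*t)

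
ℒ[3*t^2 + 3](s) 6/s^3 + 3/s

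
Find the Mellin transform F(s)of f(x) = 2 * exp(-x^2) gamma(s/2)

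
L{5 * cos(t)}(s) 5 * s/(s^2+1)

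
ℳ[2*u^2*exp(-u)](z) 2*gamma(z+2)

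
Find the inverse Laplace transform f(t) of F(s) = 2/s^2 2 * t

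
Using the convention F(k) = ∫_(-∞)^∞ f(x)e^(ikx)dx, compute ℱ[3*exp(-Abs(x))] 6/(k^2 + 1)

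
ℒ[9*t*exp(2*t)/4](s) 9/(4*(s - 2)^2)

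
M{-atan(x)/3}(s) pi * sec(pi * s/2)/(6 * s)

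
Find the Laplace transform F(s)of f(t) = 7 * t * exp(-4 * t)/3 7/(3 * (s + 4)^2)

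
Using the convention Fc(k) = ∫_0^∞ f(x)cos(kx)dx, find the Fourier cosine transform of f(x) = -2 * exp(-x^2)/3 -sqrt(pi) * exp(-k^2/4)/3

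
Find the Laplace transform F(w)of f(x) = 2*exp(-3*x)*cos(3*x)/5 2*(w+3)/(5*((w+3)^2+9))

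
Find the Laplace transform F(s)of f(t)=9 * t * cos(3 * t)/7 9 * (s^2 - 9)/(7 * (s^2 + 9)^2)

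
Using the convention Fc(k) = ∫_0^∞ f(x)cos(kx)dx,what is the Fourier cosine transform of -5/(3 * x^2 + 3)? -5 * pi * exp(-k)/6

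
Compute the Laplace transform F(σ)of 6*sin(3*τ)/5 18/(5*(σ^2 + 9))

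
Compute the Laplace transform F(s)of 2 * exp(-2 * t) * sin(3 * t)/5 6/(5 * ((s + 2)^2 + 9))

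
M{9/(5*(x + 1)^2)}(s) -9*pi*(s - 1)/(5*sin(pi*s))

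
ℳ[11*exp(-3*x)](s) 11*gamma(s)/3^s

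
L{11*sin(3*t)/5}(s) 33/(5*(s^2 + 9))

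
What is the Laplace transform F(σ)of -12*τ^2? -24/σ^3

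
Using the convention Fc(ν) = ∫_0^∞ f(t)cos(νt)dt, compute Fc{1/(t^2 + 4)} pi*exp(-2*ν)/4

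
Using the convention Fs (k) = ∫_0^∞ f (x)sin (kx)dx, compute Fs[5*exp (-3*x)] 5*k/ (k^2 + 9)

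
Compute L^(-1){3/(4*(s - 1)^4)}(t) t^3*exp(t)/8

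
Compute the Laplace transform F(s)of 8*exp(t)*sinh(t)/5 8/(5*s*(s - 2))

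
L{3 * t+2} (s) 3/s^2+2/s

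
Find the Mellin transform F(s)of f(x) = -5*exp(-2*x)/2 -5*gamma(s)/(2*2^s)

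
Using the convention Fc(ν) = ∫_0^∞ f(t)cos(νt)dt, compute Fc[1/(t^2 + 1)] pi*exp(-ν)/2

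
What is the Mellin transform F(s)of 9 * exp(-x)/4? 9 * gamma(s)/4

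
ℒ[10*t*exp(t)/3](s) 10/(3*(s - 1)^2)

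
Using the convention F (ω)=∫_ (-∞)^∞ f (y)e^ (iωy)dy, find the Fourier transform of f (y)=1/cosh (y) pi/cosh (pi * ω/2)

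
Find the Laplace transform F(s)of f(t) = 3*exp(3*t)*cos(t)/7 3*(s - 3)/(7*((s - 3)^2 + 1))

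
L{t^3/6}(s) s^(-4)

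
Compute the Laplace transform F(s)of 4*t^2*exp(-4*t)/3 8/(3*(s + 4)^3)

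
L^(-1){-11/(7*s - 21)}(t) -11*exp(3*t)/7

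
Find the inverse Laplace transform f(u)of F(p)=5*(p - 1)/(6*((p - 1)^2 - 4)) 5*exp(u)*cosh(2*u)/6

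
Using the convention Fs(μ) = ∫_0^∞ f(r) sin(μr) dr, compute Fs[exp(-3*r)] μ/(μ^2 + 9) 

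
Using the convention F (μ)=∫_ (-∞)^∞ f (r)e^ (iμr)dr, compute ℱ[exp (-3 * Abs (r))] 6/ (μ^2 + 9)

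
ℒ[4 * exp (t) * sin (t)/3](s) 4/ (3 * ( (s - 1)^2 + 1))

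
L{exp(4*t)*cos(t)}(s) (s - 4)/((s - 4)^2 + 1)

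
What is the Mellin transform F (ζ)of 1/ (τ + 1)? pi * csc (pi * ζ)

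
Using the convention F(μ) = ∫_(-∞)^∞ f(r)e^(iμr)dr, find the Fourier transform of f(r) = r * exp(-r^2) I * sqrt(pi) * μ * exp(-μ^2/4)/2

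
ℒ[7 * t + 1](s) 7/s^2 + 1/s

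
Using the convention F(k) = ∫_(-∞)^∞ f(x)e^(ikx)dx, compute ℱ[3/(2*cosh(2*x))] 3*pi/(4*cosh(pi*k/4))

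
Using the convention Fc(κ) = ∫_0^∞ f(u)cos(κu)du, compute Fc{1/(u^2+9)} pi*exp(-3*κ)/6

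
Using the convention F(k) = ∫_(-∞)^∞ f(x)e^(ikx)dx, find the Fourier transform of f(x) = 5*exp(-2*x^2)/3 5*sqrt(2)*sqrt(pi)*exp(-k^2/8)/6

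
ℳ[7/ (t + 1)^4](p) 7*gamma (p)*gamma (4 - p)/6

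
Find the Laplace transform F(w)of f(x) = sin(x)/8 1/(8*(w^2 + 1))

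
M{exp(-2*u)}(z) gamma(z)/2^z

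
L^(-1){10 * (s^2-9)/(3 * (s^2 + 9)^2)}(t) 10 * t * cos(3 * t)/3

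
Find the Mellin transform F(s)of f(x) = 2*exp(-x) 2*gamma(s)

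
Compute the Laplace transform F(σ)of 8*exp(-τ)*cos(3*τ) 8*(σ + 1)/((σ + 1)^2 + 9)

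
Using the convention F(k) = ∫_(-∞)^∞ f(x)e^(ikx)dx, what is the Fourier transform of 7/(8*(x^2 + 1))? 7*pi*exp(-Abs(k))/8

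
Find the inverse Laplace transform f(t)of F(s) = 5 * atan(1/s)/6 5 * sin(t)/(6 * t)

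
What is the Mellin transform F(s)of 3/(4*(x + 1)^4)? gamma(s)*gamma(4 - s)/8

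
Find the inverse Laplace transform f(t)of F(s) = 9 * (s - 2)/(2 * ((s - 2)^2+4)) 9 * exp(2 * t) * cos(2 * t)/2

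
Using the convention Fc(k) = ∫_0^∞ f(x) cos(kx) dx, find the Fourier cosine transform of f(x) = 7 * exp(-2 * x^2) 7 * sqrt(2) * sqrt(pi) * exp(-k^2/8) /4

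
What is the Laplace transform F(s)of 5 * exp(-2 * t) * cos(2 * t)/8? 5 * (s + 2)/(8 * ((s + 2)^2 + 4))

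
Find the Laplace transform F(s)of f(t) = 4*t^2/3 8/(3*s^3)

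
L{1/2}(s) 1/(2*s)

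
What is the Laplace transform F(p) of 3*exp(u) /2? 3/(2*(p - 1) ) 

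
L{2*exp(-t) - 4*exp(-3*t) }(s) 2/(s + 1) - 4/(s + 3) 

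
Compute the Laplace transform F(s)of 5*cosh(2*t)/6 5*s/(6*(s^2 - 4))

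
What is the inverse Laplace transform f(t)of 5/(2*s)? 5/2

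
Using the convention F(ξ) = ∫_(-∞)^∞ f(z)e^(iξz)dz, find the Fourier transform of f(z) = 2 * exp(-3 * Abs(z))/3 4/(ξ^2 + 9)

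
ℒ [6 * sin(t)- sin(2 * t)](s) 6/(s^2 + 1) - 2/(s^2 + 4)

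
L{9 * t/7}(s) 9/(7 * s^2)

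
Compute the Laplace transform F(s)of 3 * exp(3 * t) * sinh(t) 3/((s - 3)^2 - 1)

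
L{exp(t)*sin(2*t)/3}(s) 2/(3*((s - 1)^2+4))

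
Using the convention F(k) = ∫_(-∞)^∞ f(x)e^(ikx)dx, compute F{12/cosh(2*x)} 6*pi/cosh(pi*k/4)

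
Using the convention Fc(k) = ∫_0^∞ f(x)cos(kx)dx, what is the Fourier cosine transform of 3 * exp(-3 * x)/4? 9/(4 * (k^2+9))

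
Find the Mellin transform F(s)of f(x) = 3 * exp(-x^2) 3 * gamma(s/2)/2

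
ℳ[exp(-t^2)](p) gamma(p/2) /2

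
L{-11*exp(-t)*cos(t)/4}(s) 11*(-s - 1)/(4*((s + 1)^2 + 1))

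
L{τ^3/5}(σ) 6/(5*σ^4)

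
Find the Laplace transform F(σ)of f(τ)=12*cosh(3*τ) 12*σ/(σ^2-9)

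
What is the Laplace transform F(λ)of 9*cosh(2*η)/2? 9*λ/(2*(λ^2-4))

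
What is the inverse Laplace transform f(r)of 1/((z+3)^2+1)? exp(-3*r)*sin(r)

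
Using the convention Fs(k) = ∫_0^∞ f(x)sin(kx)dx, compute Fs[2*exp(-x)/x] 2*atan(k)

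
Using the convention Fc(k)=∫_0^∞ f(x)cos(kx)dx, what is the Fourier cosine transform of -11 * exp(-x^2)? -11 * sqrt(pi) * exp(-k^2/4)/2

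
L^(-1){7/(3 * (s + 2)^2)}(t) 7 * t * exp(-2 * t)/3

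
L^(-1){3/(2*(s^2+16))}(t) 3*sin(4*t)/8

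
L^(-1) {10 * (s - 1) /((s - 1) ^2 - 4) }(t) 10 * exp(t) * cosh(2 * t) 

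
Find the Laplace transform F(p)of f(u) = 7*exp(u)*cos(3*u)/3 7*(p - 1)/(3*((p - 1)^2 + 9))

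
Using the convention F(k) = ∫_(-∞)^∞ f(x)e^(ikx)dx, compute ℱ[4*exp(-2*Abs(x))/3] 16/(3*(k^2+4))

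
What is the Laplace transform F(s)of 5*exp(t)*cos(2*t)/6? 5*(s - 1)/(6*((s - 1)^2 + 4))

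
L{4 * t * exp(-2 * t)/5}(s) 4/(5 * (s + 2)^2)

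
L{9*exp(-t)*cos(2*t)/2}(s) 9*(s + 1)/(2*((s + 1)^2 + 4))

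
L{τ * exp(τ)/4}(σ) 1/(4 * (σ - 1)^2)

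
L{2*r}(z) 2/z^2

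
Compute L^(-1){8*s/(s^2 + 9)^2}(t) 4*t*sin(3*t)/3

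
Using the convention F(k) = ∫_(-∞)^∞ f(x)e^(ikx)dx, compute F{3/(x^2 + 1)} 3 * pi * exp(-Abs(k))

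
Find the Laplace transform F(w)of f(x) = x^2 2/w^3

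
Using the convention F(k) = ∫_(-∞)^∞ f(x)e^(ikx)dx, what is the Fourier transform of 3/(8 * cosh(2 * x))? 3 * pi/(16 * cosh(pi * k/4))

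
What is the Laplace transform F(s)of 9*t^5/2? 540/s^6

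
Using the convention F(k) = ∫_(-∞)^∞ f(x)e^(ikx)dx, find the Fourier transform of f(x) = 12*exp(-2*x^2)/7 6*sqrt(2)*sqrt(pi)*exp(-k^2/8)/7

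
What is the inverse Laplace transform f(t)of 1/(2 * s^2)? t/2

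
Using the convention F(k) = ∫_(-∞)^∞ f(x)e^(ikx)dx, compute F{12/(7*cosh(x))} 12*pi/(7*cosh(pi*k/2))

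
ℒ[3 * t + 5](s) 5/s + 3/s^2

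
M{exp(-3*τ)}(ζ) gamma(ζ)/3^ζ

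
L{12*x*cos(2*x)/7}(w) 12*(w^2 - 4)/(7*(w^2+4)^2)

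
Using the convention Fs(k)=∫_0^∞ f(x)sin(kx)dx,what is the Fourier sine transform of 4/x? 2 * pi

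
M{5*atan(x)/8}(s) -5*pi*sec(pi*s/2)/(16*s)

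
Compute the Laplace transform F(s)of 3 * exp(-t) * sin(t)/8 3/(8 * ((s+1)^2+1))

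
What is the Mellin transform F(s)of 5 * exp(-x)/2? 5 * gamma(s)/2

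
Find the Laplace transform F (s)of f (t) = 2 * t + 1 1/s + 2/s^2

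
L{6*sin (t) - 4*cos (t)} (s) 6/ (s^2 + 1) - 4*s/ (s^2 + 1)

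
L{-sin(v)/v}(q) -atan(1/q)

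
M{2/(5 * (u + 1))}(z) 2 * pi * csc(pi * z)/5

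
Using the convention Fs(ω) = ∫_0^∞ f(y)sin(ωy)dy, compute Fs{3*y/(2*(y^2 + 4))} 3*pi*exp(-2*ω)/4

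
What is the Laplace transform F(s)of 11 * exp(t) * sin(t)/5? 11/(5 * ((s - 1)^2 + 1))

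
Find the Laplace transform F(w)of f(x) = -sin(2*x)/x -atan(2/w)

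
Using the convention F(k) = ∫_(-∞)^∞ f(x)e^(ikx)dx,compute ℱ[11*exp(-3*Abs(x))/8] 33/(4*(k^2 + 9))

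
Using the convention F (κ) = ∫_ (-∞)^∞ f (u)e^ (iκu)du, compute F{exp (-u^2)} sqrt (pi)*exp (-κ^2/4)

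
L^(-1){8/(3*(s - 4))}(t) 8*exp(4*t)/3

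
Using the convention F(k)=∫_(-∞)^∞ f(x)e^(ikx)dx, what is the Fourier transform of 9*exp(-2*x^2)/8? 9*sqrt(2)*sqrt(pi)*exp(-k^2/8)/16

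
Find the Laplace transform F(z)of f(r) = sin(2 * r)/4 1/(2 * (z^2+4))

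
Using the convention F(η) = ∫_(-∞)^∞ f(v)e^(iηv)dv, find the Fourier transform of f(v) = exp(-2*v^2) sqrt(2)*sqrt(pi)*exp(-η^2/8)/2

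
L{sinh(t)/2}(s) 1/(2*(s^2 - 1))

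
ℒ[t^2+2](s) 2/s^3+2/s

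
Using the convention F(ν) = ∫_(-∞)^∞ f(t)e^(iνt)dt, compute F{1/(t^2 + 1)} pi*exp(-Abs(ν))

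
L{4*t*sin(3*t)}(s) 24*s/(s^2 + 9)^2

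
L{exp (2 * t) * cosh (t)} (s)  (s - 2)/ ( (s - 2)^2 - 1)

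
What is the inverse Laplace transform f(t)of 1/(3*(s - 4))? exp(4*t)/3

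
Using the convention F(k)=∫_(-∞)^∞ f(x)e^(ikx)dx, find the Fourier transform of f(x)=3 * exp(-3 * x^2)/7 sqrt(3) * sqrt(pi) * exp(-k^2/12)/7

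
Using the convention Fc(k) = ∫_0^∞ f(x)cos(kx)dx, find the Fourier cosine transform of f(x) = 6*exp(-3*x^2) sqrt(3)*sqrt(pi)*exp(-k^2/12)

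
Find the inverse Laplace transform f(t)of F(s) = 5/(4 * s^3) 5 * t^2/8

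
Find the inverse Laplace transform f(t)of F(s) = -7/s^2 -7*t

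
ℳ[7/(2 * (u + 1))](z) 7 * pi * csc(pi * z)/2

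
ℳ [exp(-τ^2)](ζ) gamma(ζ/2)/2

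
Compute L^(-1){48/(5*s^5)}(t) 2*t^4/5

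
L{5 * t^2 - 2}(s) 10/s^3 - 2/s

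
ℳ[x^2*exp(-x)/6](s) gamma(s + 2)/6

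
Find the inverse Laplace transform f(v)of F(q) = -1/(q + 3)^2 -v * exp(-3 * v)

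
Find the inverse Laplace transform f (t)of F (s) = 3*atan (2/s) 3*sin (2*t)/t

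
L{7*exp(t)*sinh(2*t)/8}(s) 7/(4*((s - 1)^2 - 4))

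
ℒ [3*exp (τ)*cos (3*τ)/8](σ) 3*(σ - 1)/ (8*( (σ - 1)^2 + 9))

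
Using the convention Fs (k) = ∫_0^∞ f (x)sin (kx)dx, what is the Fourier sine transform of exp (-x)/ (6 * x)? atan (k)/6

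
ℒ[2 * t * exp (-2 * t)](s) 2/ (s+2)^2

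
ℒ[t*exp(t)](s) (s - 1)^(-2)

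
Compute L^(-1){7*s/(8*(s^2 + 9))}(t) 7*cos(3*t)/8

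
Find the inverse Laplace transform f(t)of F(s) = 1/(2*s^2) t/2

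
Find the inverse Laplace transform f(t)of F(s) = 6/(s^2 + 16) 3*sin(4*t)/2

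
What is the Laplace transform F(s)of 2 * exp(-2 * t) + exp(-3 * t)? 1/(s + 3) + 2/(s + 2)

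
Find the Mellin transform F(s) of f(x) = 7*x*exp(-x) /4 7*gamma(s + 1) /4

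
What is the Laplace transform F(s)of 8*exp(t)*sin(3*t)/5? 24/(5*((s - 1)^2 + 9))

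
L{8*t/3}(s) 8/(3*s^2)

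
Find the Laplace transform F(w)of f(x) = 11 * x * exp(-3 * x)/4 11/(4 * (w + 3)^2)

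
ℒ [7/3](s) 7/(3*s)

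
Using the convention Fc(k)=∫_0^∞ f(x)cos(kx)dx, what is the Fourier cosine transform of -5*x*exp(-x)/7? 5*(k^2 - 1)/(7*(k^2 + 1)^2)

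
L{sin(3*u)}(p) 3/(p^2 + 9)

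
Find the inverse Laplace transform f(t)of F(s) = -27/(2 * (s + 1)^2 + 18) -9 * exp(-t) * sin(3 * t)/2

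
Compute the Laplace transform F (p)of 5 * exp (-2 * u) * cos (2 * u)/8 5 * (p+2)/ (8 * ( (p+2)^2+4))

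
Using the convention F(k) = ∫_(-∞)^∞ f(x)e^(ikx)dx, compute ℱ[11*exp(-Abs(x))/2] 11/(k^2 + 1)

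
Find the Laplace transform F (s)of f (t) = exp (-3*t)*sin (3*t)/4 3/ (4*( (s + 3)^2 + 9))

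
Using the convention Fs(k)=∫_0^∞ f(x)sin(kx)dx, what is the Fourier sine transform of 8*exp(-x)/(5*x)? 8*atan(k)/5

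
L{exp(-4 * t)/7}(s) 1/(7 * (s + 4))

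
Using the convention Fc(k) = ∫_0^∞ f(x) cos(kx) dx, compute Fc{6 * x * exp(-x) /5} 6 * (1 - k^2) /(5 * (k^2 + 1) ^2) 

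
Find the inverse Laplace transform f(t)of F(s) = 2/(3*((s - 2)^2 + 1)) 2*exp(2*t)*sin(t)/3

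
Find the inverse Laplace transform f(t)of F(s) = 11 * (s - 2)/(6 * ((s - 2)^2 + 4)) 11 * exp(2 * t) * cos(2 * t)/6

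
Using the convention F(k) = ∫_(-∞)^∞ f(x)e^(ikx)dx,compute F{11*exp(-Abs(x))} 22/(k^2 + 1)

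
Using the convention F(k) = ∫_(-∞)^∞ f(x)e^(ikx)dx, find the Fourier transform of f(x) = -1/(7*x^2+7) -pi*exp(-Abs(k))/7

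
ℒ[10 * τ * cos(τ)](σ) 10 * (σ^2 - 1)/(σ^2 + 1)^2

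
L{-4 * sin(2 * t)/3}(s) -8/(3 * s^2+12)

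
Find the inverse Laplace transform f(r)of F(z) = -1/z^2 -r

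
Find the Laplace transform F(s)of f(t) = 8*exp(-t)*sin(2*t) 16/((s + 1)^2 + 4)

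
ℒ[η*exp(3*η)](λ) (λ - 3)^(-2)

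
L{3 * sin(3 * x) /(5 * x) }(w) 3 * atan(3/w) /5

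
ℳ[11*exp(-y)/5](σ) 11*gamma(σ)/5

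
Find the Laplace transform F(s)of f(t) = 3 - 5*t 3/s - 5/s^2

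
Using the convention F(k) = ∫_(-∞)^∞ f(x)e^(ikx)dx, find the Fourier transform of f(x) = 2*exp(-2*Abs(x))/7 8/(7*(k^2 + 4))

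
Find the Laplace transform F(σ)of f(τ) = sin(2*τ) 2/(σ^2 + 4)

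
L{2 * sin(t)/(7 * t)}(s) 2 * atan(1/s)/7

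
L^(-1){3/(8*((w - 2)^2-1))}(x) 3*exp(2*x)*sinh(x)/8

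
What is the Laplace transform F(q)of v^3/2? 3/q^4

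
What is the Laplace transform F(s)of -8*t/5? -8/(5*s^2)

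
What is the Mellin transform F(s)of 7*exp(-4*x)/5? 7*gamma(s)/(5*4^s)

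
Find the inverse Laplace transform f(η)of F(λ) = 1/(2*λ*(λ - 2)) exp(η)*sinh(η)/2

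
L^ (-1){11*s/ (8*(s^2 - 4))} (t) 11*cosh (2*t)/8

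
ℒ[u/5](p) 1/(5*p^2) 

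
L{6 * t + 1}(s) 6/s^2 + 1/s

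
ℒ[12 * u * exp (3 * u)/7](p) 12/ (7 * (p - 3)^2)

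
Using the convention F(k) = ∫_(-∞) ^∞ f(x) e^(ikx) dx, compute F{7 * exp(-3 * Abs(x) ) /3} 14/(k^2+9) 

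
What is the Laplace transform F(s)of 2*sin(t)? 2/(s^2 + 1)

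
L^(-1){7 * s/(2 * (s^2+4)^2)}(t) 7 * t * sin(2 * t)/8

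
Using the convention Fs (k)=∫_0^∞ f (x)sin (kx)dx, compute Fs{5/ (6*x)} 5*pi/12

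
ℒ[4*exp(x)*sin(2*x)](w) 8/((w - 1)^2 + 4)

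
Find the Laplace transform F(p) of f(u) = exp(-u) 1/(p + 1) 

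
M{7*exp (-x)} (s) 7*gamma (s)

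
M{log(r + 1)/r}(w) -pi*csc(pi*w)/(w - 1)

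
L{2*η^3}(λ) 12/λ^4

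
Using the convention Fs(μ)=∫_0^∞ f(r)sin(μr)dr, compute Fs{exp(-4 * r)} μ/(μ^2+16)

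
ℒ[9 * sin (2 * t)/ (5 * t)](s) 9 * atan (2/s)/5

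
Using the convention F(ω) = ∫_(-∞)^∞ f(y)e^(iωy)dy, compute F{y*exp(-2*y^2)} sqrt(2)*I*sqrt(pi)*ω*exp(-ω^2/8)/8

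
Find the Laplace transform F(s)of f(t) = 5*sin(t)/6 5/(6*(s^2 + 1))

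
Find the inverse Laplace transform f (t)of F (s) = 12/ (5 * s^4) 2 * t^3/5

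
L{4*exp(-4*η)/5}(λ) 4/(5*(λ + 4))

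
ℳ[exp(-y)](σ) gamma(σ)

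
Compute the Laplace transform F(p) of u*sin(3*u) 6*p/(p^2 + 9) ^2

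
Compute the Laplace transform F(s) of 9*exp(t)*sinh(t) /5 9/(5*s*(s - 2) ) 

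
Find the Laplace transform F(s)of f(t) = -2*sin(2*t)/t -2*atan(2/s)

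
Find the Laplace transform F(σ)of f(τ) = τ σ^(-2)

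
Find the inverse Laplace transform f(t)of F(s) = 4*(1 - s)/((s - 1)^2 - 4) -4*exp(t)*cosh(2*t)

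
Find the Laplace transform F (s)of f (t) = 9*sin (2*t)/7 18/ (7*(s^2 + 4))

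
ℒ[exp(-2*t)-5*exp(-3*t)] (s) 1/(s + 2)-5/(s + 3)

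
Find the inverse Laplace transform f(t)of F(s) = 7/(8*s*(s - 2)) 7*exp(t)*sinh(t)/8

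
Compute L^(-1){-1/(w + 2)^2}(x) -x * exp(-2 * x)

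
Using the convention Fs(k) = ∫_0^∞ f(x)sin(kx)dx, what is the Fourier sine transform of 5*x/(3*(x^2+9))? 5*pi*exp(-3*k)/6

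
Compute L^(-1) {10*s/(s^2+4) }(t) 10*cos(2*t) 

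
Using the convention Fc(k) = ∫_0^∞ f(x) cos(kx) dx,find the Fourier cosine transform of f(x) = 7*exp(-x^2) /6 7*sqrt(pi)*exp(-k^2/4) /12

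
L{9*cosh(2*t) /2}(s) 9*s/(2*(s^2 - 4) ) 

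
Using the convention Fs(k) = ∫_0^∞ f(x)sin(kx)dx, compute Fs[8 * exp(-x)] 8 * k/(k^2 + 1)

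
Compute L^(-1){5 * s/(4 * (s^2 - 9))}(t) 5 * cosh(3 * t)/4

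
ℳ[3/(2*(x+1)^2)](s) -3*pi*(s - 1)/(2*sin(pi*s))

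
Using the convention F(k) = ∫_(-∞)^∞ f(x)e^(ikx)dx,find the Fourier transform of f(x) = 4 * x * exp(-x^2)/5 2 * I * sqrt(pi) * k * exp(-k^2/4)/5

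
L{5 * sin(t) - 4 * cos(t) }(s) 5/(s^2 + 1) - 4 * s/(s^2 + 1) 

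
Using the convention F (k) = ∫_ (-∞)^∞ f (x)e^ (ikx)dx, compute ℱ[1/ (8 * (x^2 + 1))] pi * exp (-Abs (k))/8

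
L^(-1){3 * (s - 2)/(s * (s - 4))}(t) 3 * exp(2 * t) * cosh(2 * t)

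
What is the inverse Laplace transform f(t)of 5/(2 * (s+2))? 5 * exp(-2 * t)/2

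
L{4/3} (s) 4/ (3*s)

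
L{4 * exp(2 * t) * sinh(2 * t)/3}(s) 8/(3 * s * (s - 4))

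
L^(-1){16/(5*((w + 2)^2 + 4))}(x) 8*exp(-2*x)*sin(2*x)/5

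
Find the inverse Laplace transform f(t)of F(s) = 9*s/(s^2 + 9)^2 3*t*sin(3*t)/2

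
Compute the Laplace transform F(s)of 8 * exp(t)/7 8/(7 * (s - 1))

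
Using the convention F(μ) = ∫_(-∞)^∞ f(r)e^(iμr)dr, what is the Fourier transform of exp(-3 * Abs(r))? 6/(μ^2 + 9)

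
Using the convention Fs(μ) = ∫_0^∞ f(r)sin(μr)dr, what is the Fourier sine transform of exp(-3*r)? μ/(μ^2 + 9)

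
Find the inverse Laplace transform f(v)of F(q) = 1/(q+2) exp(-2*v)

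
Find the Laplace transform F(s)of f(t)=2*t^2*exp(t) 4/(s - 1)^3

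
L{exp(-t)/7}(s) 1/(7*(s + 1))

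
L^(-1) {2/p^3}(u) u^2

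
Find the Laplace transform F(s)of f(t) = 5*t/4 5/(4*s^2)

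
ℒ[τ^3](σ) 6/σ^4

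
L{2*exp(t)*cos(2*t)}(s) 2*(s - 1)/((s - 1)^2 + 4)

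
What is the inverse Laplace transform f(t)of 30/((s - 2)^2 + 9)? 10 * exp(2 * t) * sin(3 * t)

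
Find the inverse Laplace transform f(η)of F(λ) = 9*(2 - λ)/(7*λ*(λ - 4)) -9*exp(2*η)*cosh(2*η)/7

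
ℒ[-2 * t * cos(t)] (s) 2 * (1 - s^2)/(s^2+1)^2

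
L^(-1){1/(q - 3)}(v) exp(3*v)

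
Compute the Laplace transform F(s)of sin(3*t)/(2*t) atan(3/s)/2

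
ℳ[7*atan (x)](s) -7*pi*sec (pi*s/2)/ (2*s)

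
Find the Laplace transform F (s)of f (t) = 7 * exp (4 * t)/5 7/ (5 * (s - 4))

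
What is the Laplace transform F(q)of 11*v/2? 11/(2*q^2)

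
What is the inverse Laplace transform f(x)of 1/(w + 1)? exp(-x)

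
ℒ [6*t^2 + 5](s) 12/s^3 + 5/s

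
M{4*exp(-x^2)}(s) 2*gamma(s/2)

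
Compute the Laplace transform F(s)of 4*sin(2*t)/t 4*atan(2/s)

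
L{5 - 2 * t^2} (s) 5/s - 4/s^3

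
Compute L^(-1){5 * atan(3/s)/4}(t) 5 * sin(3 * t)/(4 * t)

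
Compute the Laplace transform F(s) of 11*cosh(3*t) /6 11*s/(6*(s^2 - 9) ) 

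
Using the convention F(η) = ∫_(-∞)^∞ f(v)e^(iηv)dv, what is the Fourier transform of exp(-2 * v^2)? sqrt(2) * sqrt(pi) * exp(-η^2/8)/2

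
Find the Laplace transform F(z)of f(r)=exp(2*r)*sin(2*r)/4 1/(2*((z - 2)^2 + 4))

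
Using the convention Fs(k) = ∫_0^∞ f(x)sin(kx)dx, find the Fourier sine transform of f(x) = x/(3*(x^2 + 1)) pi*exp(-k)/6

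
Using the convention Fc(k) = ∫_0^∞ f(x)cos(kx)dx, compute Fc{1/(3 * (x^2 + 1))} pi * exp(-k)/6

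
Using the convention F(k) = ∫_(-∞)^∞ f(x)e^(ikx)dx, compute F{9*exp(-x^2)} 9*sqrt(pi)*exp(-k^2/4)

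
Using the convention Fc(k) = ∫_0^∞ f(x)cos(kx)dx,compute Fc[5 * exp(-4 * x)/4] 5/(k^2 + 16)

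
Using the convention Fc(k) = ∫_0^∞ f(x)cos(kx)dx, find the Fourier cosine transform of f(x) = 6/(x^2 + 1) 3 * pi * exp(-k)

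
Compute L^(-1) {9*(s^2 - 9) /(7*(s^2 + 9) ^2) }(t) 9*t*cos(3*t) /7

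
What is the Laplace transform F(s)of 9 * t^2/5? 18/(5 * s^3)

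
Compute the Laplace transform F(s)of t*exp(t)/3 1/(3*(s - 1)^2)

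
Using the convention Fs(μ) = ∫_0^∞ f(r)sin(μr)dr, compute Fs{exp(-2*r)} μ/(μ^2 + 4)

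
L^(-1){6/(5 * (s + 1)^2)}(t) 6 * t * exp(-t)/5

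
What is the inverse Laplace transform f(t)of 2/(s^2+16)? sin(4*t)/2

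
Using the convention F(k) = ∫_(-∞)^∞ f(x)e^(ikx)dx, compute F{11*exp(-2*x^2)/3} 11*sqrt(2)*sqrt(pi)*exp(-k^2/8)/6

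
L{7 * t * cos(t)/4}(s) 7 * (s^2-1)/(4 * (s^2 + 1)^2)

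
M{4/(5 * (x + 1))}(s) 4 * pi * csc(pi * s)/5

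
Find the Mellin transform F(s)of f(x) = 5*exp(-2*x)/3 5*gamma(s)/(3*2^s)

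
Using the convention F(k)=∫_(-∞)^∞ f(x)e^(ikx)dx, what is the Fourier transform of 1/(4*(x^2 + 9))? pi*exp(-3*Abs(k))/12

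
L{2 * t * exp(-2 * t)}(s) 2/(s + 2)^2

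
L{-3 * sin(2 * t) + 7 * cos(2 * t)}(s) 7 * s/(s^2 + 4)-6/(s^2 + 4)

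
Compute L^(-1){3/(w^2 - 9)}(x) sinh(3*x)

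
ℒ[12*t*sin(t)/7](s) 24*s/(7*(s^2 + 1)^2)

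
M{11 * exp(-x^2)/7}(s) 11 * gamma(s/2)/14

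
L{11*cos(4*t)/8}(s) 11*s/(8*(s^2 + 16))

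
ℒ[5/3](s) 5/(3 * s)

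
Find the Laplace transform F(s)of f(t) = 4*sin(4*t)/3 16/(3*(s^2 + 16))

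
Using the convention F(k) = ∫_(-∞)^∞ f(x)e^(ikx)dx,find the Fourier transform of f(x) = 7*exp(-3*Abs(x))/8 21/(4*(k^2+9))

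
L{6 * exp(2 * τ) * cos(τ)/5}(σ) 6 * (σ - 2)/(5 * ((σ - 2)^2 + 1))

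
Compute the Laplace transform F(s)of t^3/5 6/(5*s^4)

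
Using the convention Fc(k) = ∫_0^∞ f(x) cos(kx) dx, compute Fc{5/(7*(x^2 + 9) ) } 5*pi*exp(-3*k) /42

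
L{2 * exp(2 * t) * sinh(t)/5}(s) 2/(5 * ((s - 2)^2 - 1))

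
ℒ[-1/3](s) -1/(3 * s) 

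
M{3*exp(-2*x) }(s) 3*gamma(s) /2^s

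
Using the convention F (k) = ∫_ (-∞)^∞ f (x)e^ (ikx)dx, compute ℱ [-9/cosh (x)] -9 * pi/cosh (pi * k/2)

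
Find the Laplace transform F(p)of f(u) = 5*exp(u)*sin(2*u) 10/((p - 1)^2+4)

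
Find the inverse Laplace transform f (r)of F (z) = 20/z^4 10*r^3/3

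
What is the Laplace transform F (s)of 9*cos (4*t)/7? 9*s/ (7*(s^2+16))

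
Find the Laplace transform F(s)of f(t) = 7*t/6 7/(6*s^2)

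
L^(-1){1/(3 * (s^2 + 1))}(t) sin(t)/3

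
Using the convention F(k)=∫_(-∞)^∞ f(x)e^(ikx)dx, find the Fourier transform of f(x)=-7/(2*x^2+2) -7*pi*exp(-Abs(k))/2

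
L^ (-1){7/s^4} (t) 7 * t^3/6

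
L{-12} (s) -12/s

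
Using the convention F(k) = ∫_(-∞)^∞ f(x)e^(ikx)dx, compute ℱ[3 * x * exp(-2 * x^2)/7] 3 * sqrt(2) * I * sqrt(pi) * k * exp(-k^2/8)/56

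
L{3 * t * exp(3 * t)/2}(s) 3/(2 * (s - 3)^2)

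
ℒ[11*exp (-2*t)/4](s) 11/ (4*(s + 2))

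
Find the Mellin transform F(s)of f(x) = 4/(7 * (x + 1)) 4 * pi * csc(pi * s)/7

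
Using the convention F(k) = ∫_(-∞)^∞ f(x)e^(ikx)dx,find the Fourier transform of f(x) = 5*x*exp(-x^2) 5*I*sqrt(pi)*k*exp(-k^2/4)/2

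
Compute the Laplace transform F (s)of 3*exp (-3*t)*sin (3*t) 9/ ( (s + 3)^2 + 9)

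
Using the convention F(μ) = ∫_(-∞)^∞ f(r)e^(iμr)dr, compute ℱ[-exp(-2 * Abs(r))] -4/(μ^2 + 4)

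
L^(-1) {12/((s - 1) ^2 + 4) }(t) 6 * exp(t) * sin(2 * t) 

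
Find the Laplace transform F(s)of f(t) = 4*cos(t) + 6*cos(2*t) 6*s/(s^2 + 4) + 4*s/(s^2 + 1)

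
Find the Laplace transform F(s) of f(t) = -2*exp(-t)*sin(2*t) -4/((s+1) ^2+4) 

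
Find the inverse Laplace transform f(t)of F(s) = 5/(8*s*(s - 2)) 5*exp(t)*sinh(t)/8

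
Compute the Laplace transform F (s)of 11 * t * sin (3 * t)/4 33 * s/ (2 * (s^2 + 9)^2)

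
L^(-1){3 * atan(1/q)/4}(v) 3 * sin(v)/(4 * v)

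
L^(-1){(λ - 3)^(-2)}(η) η * exp(3 * η)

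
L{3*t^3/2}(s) 9/s^4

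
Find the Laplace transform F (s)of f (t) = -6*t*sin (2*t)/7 -24*s/ (7*(s^2 + 4)^2)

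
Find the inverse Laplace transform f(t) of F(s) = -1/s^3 -t^2/2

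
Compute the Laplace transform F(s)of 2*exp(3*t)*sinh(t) 2/((s - 3)^2 - 1)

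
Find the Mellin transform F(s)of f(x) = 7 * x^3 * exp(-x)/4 7 * gamma(s + 3)/4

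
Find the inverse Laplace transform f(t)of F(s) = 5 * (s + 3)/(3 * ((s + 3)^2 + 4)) 5 * exp(-3 * t) * cos(2 * t)/3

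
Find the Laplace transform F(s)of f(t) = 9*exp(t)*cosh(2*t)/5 9*(s - 1)/(5*((s - 1)^2-4))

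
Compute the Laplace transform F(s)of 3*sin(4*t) 12/(s^2 + 16)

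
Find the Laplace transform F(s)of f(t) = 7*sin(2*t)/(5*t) 7*atan(2/s)/5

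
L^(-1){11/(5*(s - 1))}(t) 11*exp(t)/5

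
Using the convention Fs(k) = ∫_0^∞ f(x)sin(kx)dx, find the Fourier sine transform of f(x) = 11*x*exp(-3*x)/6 11*k/(k^2 + 9)^2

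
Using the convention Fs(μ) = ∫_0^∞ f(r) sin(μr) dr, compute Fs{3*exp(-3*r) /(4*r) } 3*atan(μ/3) /4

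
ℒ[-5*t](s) -5/s^2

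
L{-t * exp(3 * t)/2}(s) -1/(2 * (s - 3)^2)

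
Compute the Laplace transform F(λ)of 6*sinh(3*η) 18/(λ^2 - 9)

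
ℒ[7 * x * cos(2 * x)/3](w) 7 * (w^2 - 4)/(3 * (w^2+4)^2)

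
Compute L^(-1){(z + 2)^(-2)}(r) r*exp(-2*r)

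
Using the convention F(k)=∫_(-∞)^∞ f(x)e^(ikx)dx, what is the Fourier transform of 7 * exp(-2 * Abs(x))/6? 14/(3 * (k^2+4))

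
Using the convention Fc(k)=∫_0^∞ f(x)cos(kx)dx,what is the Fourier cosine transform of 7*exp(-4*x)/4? 7/(k^2 + 16)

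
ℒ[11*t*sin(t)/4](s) 11*s/(2*(s^2+1)^2)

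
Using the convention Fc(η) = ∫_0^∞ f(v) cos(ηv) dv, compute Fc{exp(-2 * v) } 2/(η^2 + 4) 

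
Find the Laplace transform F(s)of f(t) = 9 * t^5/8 135/s^6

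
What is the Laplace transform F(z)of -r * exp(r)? -1/(z - 1)^2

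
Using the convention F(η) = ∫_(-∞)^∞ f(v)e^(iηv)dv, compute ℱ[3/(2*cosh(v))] 3*pi/(2*cosh(pi*η/2))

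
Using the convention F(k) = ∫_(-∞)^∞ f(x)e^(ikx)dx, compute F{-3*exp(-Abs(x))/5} -6/(5*k^2+5)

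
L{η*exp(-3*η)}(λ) (λ+3)^(-2)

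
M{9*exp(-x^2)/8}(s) 9*gamma(s/2)/16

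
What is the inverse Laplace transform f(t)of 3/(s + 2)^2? 3*t*exp(-2*t)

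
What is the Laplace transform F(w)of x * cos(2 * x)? (w^2-4)/(w^2+4)^2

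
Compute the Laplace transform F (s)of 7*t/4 7/ (4*s^2)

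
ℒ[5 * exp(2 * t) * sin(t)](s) 5/((s - 2)^2 + 1)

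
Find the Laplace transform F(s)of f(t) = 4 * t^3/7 24/(7 * s^4)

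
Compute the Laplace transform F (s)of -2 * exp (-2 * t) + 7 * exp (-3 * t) 7/ (s + 3) - 2/ (s + 2)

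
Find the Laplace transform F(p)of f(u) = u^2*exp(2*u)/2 (p - 2)^(-3)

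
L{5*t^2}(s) 10/s^3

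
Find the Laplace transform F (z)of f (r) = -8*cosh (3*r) -8*z/ (z^2 - 9)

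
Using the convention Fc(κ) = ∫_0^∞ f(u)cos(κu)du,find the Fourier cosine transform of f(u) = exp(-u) 1/(κ^2+1)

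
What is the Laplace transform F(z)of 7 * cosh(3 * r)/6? 7 * z/(6 * (z^2 - 9))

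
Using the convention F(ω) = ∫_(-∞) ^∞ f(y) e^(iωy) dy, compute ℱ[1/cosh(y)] pi/cosh(pi*ω/2) 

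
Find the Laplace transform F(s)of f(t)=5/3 5/(3 * s)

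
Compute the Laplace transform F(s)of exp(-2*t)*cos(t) (s+2)/((s+2)^2+1)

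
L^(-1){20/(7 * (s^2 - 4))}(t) 10 * sinh(2 * t)/7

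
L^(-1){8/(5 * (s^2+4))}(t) 4 * sin(2 * t)/5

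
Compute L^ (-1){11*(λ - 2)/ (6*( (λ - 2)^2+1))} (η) 11*exp (2*η)*cos (η)/6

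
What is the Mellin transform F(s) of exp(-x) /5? gamma(s) /5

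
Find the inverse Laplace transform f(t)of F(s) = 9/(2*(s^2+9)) 3*sin(3*t)/2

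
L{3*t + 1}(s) 1/s + 3/s^2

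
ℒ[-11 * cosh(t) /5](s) -11 * s/(5 * s^2 - 5) 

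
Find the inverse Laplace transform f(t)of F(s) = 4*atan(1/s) 4*sin(t)/t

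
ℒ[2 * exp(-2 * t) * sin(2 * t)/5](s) 4/(5 * ((s + 2)^2 + 4))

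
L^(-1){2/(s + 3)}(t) 2 * exp(-3 * t)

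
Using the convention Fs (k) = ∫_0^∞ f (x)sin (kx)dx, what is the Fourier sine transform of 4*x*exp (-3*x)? 24*k/ (k^2+9)^2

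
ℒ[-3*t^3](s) -18/s^4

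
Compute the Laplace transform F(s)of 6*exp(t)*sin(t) 6/((s - 1)^2 + 1)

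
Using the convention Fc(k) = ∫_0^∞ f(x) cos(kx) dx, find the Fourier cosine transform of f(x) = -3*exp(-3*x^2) -sqrt(3)*sqrt(pi)*exp(-k^2/12) /2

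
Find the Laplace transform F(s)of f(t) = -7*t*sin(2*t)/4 -7*s/(s^2 + 4)^2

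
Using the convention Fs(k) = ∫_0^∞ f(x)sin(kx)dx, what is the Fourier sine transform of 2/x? pi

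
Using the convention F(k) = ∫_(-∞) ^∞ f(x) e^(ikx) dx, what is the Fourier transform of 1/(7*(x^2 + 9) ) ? pi*exp(-3*Abs(k) ) /21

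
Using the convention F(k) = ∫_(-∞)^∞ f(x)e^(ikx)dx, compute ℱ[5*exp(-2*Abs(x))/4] 5/(k^2 + 4)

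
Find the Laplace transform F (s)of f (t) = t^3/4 3/ (2 * s^4)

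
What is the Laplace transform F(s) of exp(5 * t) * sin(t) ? 1/((s - 5) ^2 + 1) 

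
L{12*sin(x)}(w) 12/(w^2 + 1)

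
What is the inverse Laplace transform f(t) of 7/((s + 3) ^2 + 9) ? 7*exp(-3*t)*sin(3*t) /3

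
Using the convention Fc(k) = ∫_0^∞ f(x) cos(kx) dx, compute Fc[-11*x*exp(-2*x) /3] 11*(k^2 - 4) /(3*(k^2 + 4) ^2) 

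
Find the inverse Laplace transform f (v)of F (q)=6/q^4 v^3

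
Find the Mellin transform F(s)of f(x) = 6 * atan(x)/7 -3 * pi * sec(pi * s/2)/(7 * s)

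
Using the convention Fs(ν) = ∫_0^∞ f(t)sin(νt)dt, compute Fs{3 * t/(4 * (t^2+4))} 3 * pi * exp(-2 * ν)/8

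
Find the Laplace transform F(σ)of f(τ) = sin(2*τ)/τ atan(2/σ)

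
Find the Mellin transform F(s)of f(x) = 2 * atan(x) -pi * sec(pi * s/2)/s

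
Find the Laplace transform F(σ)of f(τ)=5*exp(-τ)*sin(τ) 5/((σ + 1)^2 + 1)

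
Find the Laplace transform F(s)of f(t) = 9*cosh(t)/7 9*s/(7*(s^2 - 1))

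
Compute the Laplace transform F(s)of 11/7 11/(7 * s)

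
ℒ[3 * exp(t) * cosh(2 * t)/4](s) 3 * (s - 1)/(4 * ((s - 1)^2 - 4))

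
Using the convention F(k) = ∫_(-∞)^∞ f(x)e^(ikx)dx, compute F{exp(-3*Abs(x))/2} 3/(k^2+9)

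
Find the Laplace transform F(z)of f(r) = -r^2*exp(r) -2/(z - 1)^3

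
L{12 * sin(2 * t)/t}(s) 12 * atan(2/s)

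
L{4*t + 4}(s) 4/s + 4/s^2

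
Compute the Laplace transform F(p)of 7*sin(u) 7/(p^2 + 1)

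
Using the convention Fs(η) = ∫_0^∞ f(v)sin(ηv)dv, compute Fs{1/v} pi/2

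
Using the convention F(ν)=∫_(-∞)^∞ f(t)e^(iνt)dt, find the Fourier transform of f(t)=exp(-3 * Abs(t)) 6/(ν^2 + 9)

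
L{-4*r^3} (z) -24/z^4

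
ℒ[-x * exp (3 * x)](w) -1/ (w - 3)^2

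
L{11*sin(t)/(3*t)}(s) 11*atan(1/s)/3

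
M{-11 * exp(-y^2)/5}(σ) -11 * gamma(σ/2)/10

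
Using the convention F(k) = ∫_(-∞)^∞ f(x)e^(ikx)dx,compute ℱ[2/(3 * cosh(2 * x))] pi/(3 * cosh(pi * k/4))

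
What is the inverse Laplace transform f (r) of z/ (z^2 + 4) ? cos (2 * r) 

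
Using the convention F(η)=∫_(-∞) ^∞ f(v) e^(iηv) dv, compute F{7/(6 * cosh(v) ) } 7 * pi/(6 * cosh(pi * η/2) ) 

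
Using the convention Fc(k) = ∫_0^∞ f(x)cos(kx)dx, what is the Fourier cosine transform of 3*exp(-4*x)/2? 6/(k^2 + 16)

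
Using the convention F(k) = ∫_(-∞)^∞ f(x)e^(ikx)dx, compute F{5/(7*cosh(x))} 5*pi/(7*cosh(pi*k/2))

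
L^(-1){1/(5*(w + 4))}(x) exp(-4*x)/5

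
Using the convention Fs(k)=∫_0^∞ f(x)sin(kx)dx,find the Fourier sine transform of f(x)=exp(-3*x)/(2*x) atan(k/3)/2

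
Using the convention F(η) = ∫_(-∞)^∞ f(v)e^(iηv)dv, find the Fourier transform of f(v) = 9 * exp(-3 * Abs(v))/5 54/(5 * (η^2 + 9))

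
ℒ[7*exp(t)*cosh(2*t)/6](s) 7*(s - 1)/(6*((s - 1)^2 - 4))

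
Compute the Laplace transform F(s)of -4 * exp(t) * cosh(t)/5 4 * (1 - s)/(5 * s * (s - 2))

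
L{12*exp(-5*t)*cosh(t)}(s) 12*(s+5)/((s+5)^2 - 1)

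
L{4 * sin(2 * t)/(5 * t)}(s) 4 * atan(2/s)/5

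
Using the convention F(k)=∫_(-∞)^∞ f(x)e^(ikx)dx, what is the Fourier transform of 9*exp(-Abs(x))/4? 9/(2*(k^2+1))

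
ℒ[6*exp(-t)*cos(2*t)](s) 6*(s + 1)/((s + 1)^2 + 4)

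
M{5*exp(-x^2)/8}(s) 5*gamma(s/2)/16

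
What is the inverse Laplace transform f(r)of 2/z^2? 2 * r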